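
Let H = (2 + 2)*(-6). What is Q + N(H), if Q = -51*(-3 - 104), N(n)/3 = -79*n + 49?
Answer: 11292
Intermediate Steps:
H = -24 (H = 4*(-6) = -24)
N(n) = 147 - 237*n (N(n) = 3*(-79*n + 49) = 3*(49 - 79*n) = 147 - 237*n)
Q = 5457 (Q = -51*(-107) = 5457)
Q + N(H) = 5457 + (147 - 237*(-24)) = 5457 + (147 + 5688) = 5457 + 5835 = 11292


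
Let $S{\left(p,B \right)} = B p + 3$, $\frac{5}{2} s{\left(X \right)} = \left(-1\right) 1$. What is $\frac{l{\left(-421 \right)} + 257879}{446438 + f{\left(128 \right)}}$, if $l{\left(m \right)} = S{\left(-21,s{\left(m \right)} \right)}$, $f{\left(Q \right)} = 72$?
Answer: $\frac{644726}{1116275} \approx 0.57757$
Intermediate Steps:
$s{\left(X \right)} = - \frac{2}{5}$ ($s{\left(X \right)} = \frac{2 \left(\left(-1\right) 1\right)}{5} = \frac{2}{5} \left(-1\right) = - \frac{2}{5}$)
$S{\left(p,B \right)} = 3 + B p$
$l{\left(m \right)} = \frac{57}{5}$ ($l{\left(m \right)} = 3 - - \frac{42}{5} = 3 + \frac{42}{5} = \frac{57}{5}$)
$\frac{l{\left(-421 \right)} + 257879}{446438 + f{\left(128 \right)}} = \frac{\frac{57}{5} + 257879}{446438 + 72} = \frac{1289452}{5 \cdot 446510} = \frac{1289452}{5} \cdot \frac{1}{446510} = \frac{644726}{1116275}$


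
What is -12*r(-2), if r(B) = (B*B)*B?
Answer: 96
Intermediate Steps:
r(B) = B**3 (r(B) = B**2*B = B**3)
-12*r(-2) = -12*(-2)**3 = -12*(-8) = 96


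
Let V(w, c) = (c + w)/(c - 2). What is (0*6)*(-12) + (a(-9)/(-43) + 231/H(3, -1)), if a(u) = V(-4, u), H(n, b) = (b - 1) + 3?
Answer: 109250/473 ≈ 230.97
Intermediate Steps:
V(w, c) = (c + w)/(-2 + c)
H(n, b) = 2 + b (H(n, b) = (-1 + b) + 3 = 2 + b)
a(u) = (-4 + u)/(-2 + u) (a(u) = (u - 4)/(-2 + u) = (-4 + u)/(-2 + u))
(0*6)*(-12) + (a(-9)/(-43) + 231/H(3, -1)) = (0*6)*(-12) + (((-4 - 9)/(-2 - 9))/(-43) + 231/(2 - 1)) = 0*(-12) + ((-13/(-11))*(-1/43) + 231/1) = 0 + (-1/11*(-13)*(-1/43) + 231*1) = 0 + ((13/11)*(-1/43) + 231) = 0 + (-13/473 + 231) = 0 + 109250/473 = 109250/473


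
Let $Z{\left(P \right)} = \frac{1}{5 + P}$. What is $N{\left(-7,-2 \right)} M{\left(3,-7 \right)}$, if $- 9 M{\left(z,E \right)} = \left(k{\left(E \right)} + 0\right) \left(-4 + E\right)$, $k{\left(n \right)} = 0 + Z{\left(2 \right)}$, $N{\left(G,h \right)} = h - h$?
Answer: $0$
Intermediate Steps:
$N{\left(G,h \right)} = 0$
$k{\left(n \right)} = \frac{1}{7}$ ($k{\left(n \right)} = 0 + \frac{1}{5 + 2} = 0 + \frac{1}{7} = \frac{1}{7}$)
$M{\left(z,E \right)} = \frac{4}{63} - \frac{E}{63}$ ($M{\left(z,E \right)} = - \frac{\left(\frac{1}{7} + 0\right) \left(-4 + E\right)}{9} = - \frac{\frac{1}{7} \left(-4 + E\right)}{9} = - \frac{- \frac{4}{7} + \frac{E}{7}}{9} = \frac{4}{63} - \frac{E}{63}$)
$N{\left(-7,-2 \right)} M{\left(3,-7 \right)} = 0 \left(\frac{4}{63} - - \frac{1}{9}\right) = 0 \left(\frac{4}{63} + \frac{1}{9}\right) = 0 \cdot \frac{11}{63} = 0$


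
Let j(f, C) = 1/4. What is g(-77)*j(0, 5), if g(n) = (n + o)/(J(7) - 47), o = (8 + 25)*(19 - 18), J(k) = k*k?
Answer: -11/2 ≈ -5.5000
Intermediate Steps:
j(f, C) = ¼
J(k) = k²
o = 33 (o = 33*1 = 33)
g(n) = 33/2 + n/2 (g(n) = (n + 33)/(7² - 47) = (33 + n)/(49 - 47) = (33 + n)/2 = (33 + n)*(½) = 33/2 + n/2)
g(-77)*j(0, 5) = (33/2 + (½)*(-77))*(¼) = (33/2 - 77/2)*(¼) = -22*¼ = -11/2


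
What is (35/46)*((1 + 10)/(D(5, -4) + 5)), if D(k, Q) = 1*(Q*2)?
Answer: -385/138 ≈ -2.7899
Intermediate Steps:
D(k, Q) = 2*Q (D(k, Q) = 1*(2*Q) = 2*Q)
(35/46)*((1 + 10)/(D(5, -4) + 5)) = (35/46)*((1 + 10)/(2*(-4) + 5)) = ((1/46)*35)*(11/(-8 + 5)) = 35*(11/(-3))/46 = 35*(11*(-⅓))/46 = (35/46)*(-11/3) = -385/138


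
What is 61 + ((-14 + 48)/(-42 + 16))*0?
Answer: 61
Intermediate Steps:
61 + ((-14 + 48)/(-42 + 16))*0 = 61 + (34/(-26))*0 = 61 + (34*(-1/26))*0 = 61 - 17/13*0 = 61 + 0 = 61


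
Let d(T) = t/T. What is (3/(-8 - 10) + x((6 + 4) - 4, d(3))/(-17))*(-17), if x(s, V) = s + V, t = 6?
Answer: 65/6 ≈ 10.833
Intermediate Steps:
d(T) = 6/T
x(s, V) = V + s
(3/(-8 - 10) + x((6 + 4) - 4, d(3))/(-17))*(-17) = (3/(-8 - 10) + (6/3 + ((6 + 4) - 4))/(-17))*(-17) = (3/(-18) + (6*(1/3) + (10 - 4))*(-1/17))*(-17) = (3*(-1/18) + (2 + 6)*(-1/17))*(-17) = (-1/6 + 8*(-1/17))*(-17) = (-1/6 - 8/17)*(-17) = -65/102*(-17) = 65/6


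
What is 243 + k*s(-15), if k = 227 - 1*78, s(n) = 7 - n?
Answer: 3521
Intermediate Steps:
k = 149 (k = 227 - 78 = 149)
243 + k*s(-15) = 243 + 149*(7 - 1*(-15)) = 243 + 149*(7 + 15) = 243 + 149*22 = 243 + 3278 = 3521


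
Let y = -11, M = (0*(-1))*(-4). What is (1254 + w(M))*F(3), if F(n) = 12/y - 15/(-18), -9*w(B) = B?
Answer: -323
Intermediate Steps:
M = 0 (M = 0*(-4) = 0)
w(B) = -B/9
F(n) = -17/66 (F(n) = 12/(-11) - 15/(-18) = 12*(-1/11) - 15*(-1/18) = -12/11 + 5/6 = -17/66)
(1254 + w(M))*F(3) = (1254 - 1/9*0)*(-17/66) = (1254 + 0)*(-17/66) = 1254*(-17/66) = -323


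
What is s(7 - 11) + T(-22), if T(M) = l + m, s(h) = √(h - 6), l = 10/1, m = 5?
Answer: 15 + I*√10 ≈ 15.0 + 3.1623*I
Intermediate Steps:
l = 10 (l = 10*1 = 10)
s(h) = √(-6 + h)
T(M) = 15 (T(M) = 10 + 5 = 15)
s(7 - 11) + T(-22) = √(-6 + (7 - 11)) + 15 = √(-6 - 4) + 15 = √(-10) + 15 = I*√10 + 15 = 15 + I*√10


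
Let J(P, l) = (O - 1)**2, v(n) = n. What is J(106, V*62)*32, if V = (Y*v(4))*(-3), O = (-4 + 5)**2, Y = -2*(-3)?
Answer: 0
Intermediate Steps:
Y = 6
O = 1 (O = 1**2 = 1)
V = -72 (V = (6*4)*(-3) = 24*(-3) = -72)
J(P, l) = 0 (J(P, l) = (1 - 1)**2 = 0**2 = 0)
J(106, V*62)*32 = 0*32 = 0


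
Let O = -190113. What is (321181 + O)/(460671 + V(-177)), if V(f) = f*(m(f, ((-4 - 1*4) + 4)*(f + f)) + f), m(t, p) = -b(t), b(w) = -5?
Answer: 131068/491115 ≈ 0.26688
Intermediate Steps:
m(t, p) = 5 (m(t, p) = -1*(-5) = 5)
V(f) = f*(5 + f)
(321181 + O)/(460671 + V(-177)) = (321181 - 190113)/(460671 - 177*(5 - 177)) = 131068/(460671 - 177*(-172)) = 131068/(460671 + 30444) = 131068/491115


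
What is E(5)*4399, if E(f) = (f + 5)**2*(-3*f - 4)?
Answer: -8358100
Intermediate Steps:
E(f) = (5 + f)**2*(-4 - 3*f)
E(5)*4399 = ((5 + 5)**2*(-4 - 3*5))*4399 = (10**2*(-4 - 15))*4399 = (100*(-19))*4399 = -1900*4399 = -8358100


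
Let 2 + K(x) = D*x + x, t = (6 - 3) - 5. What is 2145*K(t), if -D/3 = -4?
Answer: -60060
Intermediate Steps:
t = -2 (t = 3 - 5 = -2)
D = 12 (D = -3*(-4) = 12)
K(x) = -2 + 13*x (K(x) = -2 + (12*x + x) = -2 + 13*x)
2145*K(t) = 2145*(-2 + 13*(-2)) = 2145*(-2 - 26) = 2145*(-28) = -60060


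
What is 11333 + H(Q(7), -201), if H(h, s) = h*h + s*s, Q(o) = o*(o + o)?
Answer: 61338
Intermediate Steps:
Q(o) = 2*o**2 (Q(o) = o*(2*o) = 2*o**2)
H(h, s) = h**2 + s**2
11333 + H(Q(7), -201) = 11333 + ((2*7**2)**2 + (-201)**2) = 11333 + ((2*49)**2 + 40401) = 11333 + (98**2 + 40401) = 11333 + (9604 + 40401) = 11333 + 50005 = 61338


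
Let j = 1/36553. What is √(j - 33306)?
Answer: I*√44500872934001/36553 ≈ 182.5*I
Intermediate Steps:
j = 1/36553 ≈ 2.7358e-5
√(j - 33306) = √(1/36553 - 33306) = √(-1217434217/36553) = I*√44500872934001/36553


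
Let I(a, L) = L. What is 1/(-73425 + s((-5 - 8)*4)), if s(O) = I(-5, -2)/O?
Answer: -26/1909049 ≈ -1.3619e-5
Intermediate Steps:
s(O) = -2/O
1/(-73425 + s((-5 - 8)*4)) = 1/(-73425 - 2*1/(4*(-5 - 8))) = 1/(-73425 - 2/((-13*4))) = 1/(-73425 - 2/(-52)) = 1/(-73425 - 2*(-1/52)) = 1/(-73425 + 1/26) = 1/(-1909049/26) = -26/1909049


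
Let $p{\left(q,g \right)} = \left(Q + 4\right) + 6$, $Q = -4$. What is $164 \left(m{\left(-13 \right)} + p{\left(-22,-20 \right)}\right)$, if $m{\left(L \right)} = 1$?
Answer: $1148$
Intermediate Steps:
$p{\left(q,g \right)} = 6$ ($p{\left(q,g \right)} = \left(-4 + 4\right) + 6 = 0 + 6 = 6$)
$164 \left(m{\left(-13 \right)} + p{\left(-22,-20 \right)}\right) = 164 \left(1 + 6\right) = 164 \cdot 7 = 1148$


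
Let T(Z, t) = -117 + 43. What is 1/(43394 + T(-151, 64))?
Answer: 1/43320 ≈ 2.3084e-5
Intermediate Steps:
T(Z, t) = -74
1/(43394 + T(-151, 64)) = 1/(43394 - 74) = 1/43320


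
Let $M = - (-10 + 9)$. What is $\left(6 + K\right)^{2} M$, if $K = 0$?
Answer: $36$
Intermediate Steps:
$M = 1$ ($M = \left(-1\right) \left(-1\right) = 1$)
$\left(6 + K\right)^{2} M = \left(6 + 0\right)^{2} \cdot 1 = 6^{2} \cdot 1 = 36 \cdot 1 = 36$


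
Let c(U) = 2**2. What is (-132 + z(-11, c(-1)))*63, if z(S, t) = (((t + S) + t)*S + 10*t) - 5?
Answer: -4032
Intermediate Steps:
c(U) = 4
z(S, t) = -5 + 10*t + S*(S + 2*t) (z(S, t) = (((S + t) + t)*S + 10*t) - 5 = ((S + 2*t)*S + 10*t) - 5 = (S*(S + 2*t) + 10*t) - 5 = (10*t + S*(S + 2*t)) - 5 = -5 + 10*t + S*(S + 2*t))
(-132 + z(-11, c(-1)))*63 = (-132 + (-5 + (-11)**2 + 10*4 + 2*(-11)*4))*63 = (-132 + (-5 + 121 + 40 - 88))*63 = (-132 + 68)*63 = -64*63 = -4032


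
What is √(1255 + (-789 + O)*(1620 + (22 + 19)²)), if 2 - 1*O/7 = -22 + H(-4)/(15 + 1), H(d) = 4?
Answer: I*√8217771/2 ≈ 1433.3*I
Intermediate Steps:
O = 665/4 (O = 14 - 7*(-22 + 4/(15 + 1)) = 14 - 7*(-22 + 4/16) = 14 - 7*(-22 + 4*(1/16)) = 14 - 7*(-22 + ¼) = 14 - 7*(-87/4) = 14 + 609/4 = 665/4 ≈ 166.25)
√(1255 + (-789 + O)*(1620 + (22 + 19)²)) = √(1255 + (-789 + 665/4)*(1620 + (22 + 19)²)) = √(1255 - 2491*(1620 + 41²)/4) = √(1255 - 2491*(1620 + 1681)/4) = √(1255 - 2491/4*3301) = √(1255 - 8222791/4) = √(-8217771/4) = I*√8217771/2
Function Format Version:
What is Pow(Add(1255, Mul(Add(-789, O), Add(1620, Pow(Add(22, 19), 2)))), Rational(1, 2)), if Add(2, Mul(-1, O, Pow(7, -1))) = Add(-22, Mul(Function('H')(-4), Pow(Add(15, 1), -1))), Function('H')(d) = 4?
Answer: Mul(Rational(1, 2), I, Pow(8217771, Rational(1, 2))) ≈ Mul(1433.3, I)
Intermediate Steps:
O = Rational(665, 4) (O = Add(14, Mul(-7, Add(-22, Mul(4, Pow(Add(15, 1), -1))))) = Add(14, Mul(-7, Add(-22, Mul(4, Pow(16, -1))))) = Add(14, Mul(-7, Add(-22, Mul(4, Rational(1, 16))))) = Add(14, Mul(-7, Add(-22, Rational(1, 4)))) = Add(14, Mul(-7, Rational(-87, 4))) = Add(14, Rational(609, 4)) = Rational(665, 4) ≈ 166.25)
Pow(Add(1255, Mul(Add(-789, O), Add(1620, Pow(Add(22, 19), 2)))), Rational(1, 2)) = Pow(Add(1255, Mul(Add(-789, Rational(665, 4)), Add(1620, Pow(Add(22, 19), 2)))), Rational(1, 2)) = Pow(Add(1255, Mul(Rational(-2491, 4), Add(1620, Pow(41, 2)))), Rational(1, 2)) = Pow(Add(1255, Mul(Rational(-2491, 4), Add(1620, 1681))), Rational(1, 2)) = Pow(Add(1255, Mul(Rational(-2491, 4), 3301)), Rational(1, 2)) = Pow(Add(1255, Rational(-8222791, 4)), Rational(1, 2)) = Pow(Rational(-8217771, 4), Rational(1, 2)) = Mul(Rational(1, 2), I, Pow(8217771, Rational(1, 2)))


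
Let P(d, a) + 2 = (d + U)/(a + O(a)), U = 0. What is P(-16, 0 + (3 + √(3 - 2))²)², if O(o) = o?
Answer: 25/4 ≈ 6.2500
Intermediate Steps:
P(d, a) = -2 + d/(2*a) (P(d, a) = -2 + (d + 0)/(a + a) = -2 + d/((2*a)) = -2 + d*(1/(2*a)) = -2 + d/(2*a))
P(-16, 0 + (3 + √(3 - 2))²)² = (-2 + (½)*(-16)/(0 + (3 + √(3 - 2))²))² = (-2 + (½)*(-16)/(0 + (3 + √1)²))² = (-2 + (½)*(-16)/(0 + (3 + 1)²))² = (-2 + (½)*(-16)/(0 + 4²))² = (-2 + (½)*(-16)/(0 + 16))² = (-2 + (½)*(-16)/16)² = (-2 + (½)*(-16)*(1/16))² = (-2 - ½)² = (-5/2)² = 25/4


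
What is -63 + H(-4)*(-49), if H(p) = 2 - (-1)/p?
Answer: -595/4 ≈ -148.75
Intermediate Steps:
H(p) = 2 + 1/p
-63 + H(-4)*(-49) = -63 + (2 + 1/(-4))*(-49) = -63 + (2 - 1/4)*(-49) = -63 + (7/4)*(-49) = -63 - 343/4 = -595/4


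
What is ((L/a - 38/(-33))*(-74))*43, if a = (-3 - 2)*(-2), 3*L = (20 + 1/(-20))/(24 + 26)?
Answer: -611562899/165000 ≈ -3706.4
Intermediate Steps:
L = 133/1000 (L = ((20 + 1/(-20))/(24 + 26))/3 = ((20 - 1/20)/50)/3 = ((399/20)*(1/50))/3 = (⅓)*(399/1000) = 133/1000 ≈ 0.13300)
a = 10 (a = -5*(-2) = 10)
((L/a - 38/(-33))*(-74))*43 = (((133/1000)/10 - 38/(-33))*(-74))*43 = (((133/1000)*(⅒) - 38*(-1/33))*(-74))*43 = ((133/10000 + 38/33)*(-74))*43 = ((384389/330000)*(-74))*43 = -14222393/165000*43 = -611562899/165000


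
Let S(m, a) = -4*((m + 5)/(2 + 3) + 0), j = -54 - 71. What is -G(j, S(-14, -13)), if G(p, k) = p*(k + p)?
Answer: -14725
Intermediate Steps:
j = -125
S(m, a) = -4 - 4*m/5 (S(m, a) = -4*((5 + m)/5 + 0) = -4*((5 + m)*(1/5) + 0) = -4*((1 + m/5) + 0) = -4*(1 + m/5) = -4 - 4*m/5)
-G(j, S(-14, -13)) = -(-125)*((-4 - 4/5*(-14)) - 125) = -(-125)*((-4 + 56/5) - 125) = -(-125)*(36/5 - 125) = -(-125)*(-589)/5 = -1*14725 = -14725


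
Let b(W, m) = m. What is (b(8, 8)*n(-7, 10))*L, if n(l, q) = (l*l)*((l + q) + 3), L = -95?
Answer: -223440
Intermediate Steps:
n(l, q) = l²*(3 + l + q)
(b(8, 8)*n(-7, 10))*L = (8*((-7)²*(3 - 7 + 10)))*(-95) = (8*(49*6))*(-95) = (8*294)*(-95) = 2352*(-95) = -223440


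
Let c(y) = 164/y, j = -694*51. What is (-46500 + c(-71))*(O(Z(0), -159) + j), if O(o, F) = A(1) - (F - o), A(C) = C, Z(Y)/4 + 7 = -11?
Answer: 116568549184/71 ≈ 1.6418e+9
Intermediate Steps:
Z(Y) = -72 (Z(Y) = -28 + 4*(-11) = -28 - 44 = -72)
j = -35394
O(o, F) = 1 + o - F (O(o, F) = 1 - (F - o) = 1 + (o - F) = 1 + o - F)
(-46500 + c(-71))*(O(Z(0), -159) + j) = (-46500 + 164/(-71))*((1 - 72 - 1*(-159)) - 35394) = (-46500 + 164*(-1/71))*((1 - 72 + 159) - 35394) = (-46500 - 164/71)*(88 - 35394) = -3301664/71*(-35306) = 116568549184/71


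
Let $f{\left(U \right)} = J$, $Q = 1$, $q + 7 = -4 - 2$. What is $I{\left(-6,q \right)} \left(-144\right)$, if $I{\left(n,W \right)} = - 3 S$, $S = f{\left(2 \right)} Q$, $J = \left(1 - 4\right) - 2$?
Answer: $-2160$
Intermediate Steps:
$q = -13$ ($q = -7 - 6 = -13$)
$J = -5$ ($J = -3 - 2 = -5$)
$f{\left(U \right)} = -5$
$S = -5$ ($S = \left(-5\right) 1 = -5$)
$I{\left(n,W \right)} = 15$ ($I{\left(n,W \right)} = \left(-3\right) \left(-5\right) = 15$)
$I{\left(-6,q \right)} \left(-144\right) = 15 \left(-144\right) = -2160$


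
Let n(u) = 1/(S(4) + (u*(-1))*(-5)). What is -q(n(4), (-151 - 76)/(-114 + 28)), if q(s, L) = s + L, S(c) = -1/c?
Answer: -18277/6794 ≈ -2.6902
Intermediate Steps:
n(u) = 1/(-¼ + 5*u) (n(u) = 1/(-1/4 + (u*(-1))*(-5)) = 1/(-1*¼ - u*(-5)) = 1/(-¼ + 5*u))
q(s, L) = L + s
-q(n(4), (-151 - 76)/(-114 + 28)) = -((-151 - 76)/(-114 + 28) + 4/(-1 + 20*4)) = -(-227/(-86) + 4/(-1 + 80)) = -(-227*(-1/86) + 4/79) = -(227/86 + 4*(1/79)) = -(227/86 + 4/79) = -1*18277/6794 = -18277/6794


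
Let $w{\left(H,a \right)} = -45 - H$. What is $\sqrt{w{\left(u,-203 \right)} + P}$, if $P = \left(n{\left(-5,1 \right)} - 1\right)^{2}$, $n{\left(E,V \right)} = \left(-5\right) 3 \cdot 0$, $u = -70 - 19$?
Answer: $3 \sqrt{5} \approx 6.7082$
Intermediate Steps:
$u = -89$
$n{\left(E,V \right)} = 0$ ($n{\left(E,V \right)} = \left(-15\right) 0 = 0$)
$P = 1$ ($P = \left(0 - 1\right)^{2} = \left(-1\right)^{2} = 1$)
$\sqrt{w{\left(u,-203 \right)} + P} = \sqrt{\left(-45 - -89\right) + 1} = \sqrt{\left(-45 + 89\right) + 1} = \sqrt{44 + 1} = \sqrt{45} = 3 \sqrt{5}$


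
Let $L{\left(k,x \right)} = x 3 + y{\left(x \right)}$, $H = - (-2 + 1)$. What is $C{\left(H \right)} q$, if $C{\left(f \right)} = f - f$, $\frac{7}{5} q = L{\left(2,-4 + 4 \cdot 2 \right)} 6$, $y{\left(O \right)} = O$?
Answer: $0$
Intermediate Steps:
$H = 1$ ($H = \left(-1\right) \left(-1\right) = 1$)
$L{\left(k,x \right)} = 4 x$ ($L{\left(k,x \right)} = x 3 + x = 3 x + x = 4 x$)
$q = \frac{480}{7}$ ($q = \frac{5 \cdot 4 \left(-4 + 4 \cdot 2\right) 6}{7} = \frac{5 \cdot 4 \left(-4 + 8\right) 6}{7} = \frac{5 \cdot 4 \cdot 4 \cdot 6}{7} = \frac{5 \cdot 16 \cdot 6}{7} = \frac{5}{7} \cdot 96 = \frac{480}{7} \approx 68.571$)
$C{\left(f \right)} = 0$
$C{\left(H \right)} q = 0 \cdot \frac{480}{7} = 0$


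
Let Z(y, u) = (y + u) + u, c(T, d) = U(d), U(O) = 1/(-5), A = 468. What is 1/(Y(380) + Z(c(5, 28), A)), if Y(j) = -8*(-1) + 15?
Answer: 5/4794 ≈ 0.0010430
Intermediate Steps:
U(O) = -⅕
c(T, d) = -⅕
Y(j) = 23 (Y(j) = 8 + 15 = 23)
Z(y, u) = y + 2*u (Z(y, u) = (u + y) + u = y + 2*u)
1/(Y(380) + Z(c(5, 28), A)) = 1/(23 + (-⅕ + 2*468)) = 1/(23 + (-⅕ + 936)) = 1/(23 + 4679/5) = 1/(4794/5) = 5/4794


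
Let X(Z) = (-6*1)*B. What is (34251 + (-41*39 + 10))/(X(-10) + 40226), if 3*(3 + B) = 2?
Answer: 16331/20120 ≈ 0.81168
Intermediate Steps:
B = -7/3 (B = -3 + (1/3)*2 = -3 + 2/3 = -7/3 ≈ -2.3333)
X(Z) = 14 (X(Z) = -6*1*(-7/3) = -6*(-7/3) = 14)
(34251 + (-41*39 + 10))/(X(-10) + 40226) = (34251 + (-41*39 + 10))/(14 + 40226) = (34251 + (-1599 + 10))/40240 = (34251 - 1589)*(1/40240) = 32662*(1/40240) = 16331/20120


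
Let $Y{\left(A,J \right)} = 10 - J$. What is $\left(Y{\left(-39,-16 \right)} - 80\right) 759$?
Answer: $-40986$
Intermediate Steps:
$\left(Y{\left(-39,-16 \right)} - 80\right) 759 = \left(\left(10 - -16\right) - 80\right) 759 = \left(\left(10 + 16\right) - 80\right) 759 = \left(26 - 80\right) 759 = \left(-54\right) 759 = -40986$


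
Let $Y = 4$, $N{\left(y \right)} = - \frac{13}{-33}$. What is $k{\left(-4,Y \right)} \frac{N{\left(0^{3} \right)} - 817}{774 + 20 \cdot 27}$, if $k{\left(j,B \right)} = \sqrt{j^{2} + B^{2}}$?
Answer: $- \frac{53896 \sqrt{2}}{21681} \approx -3.5155$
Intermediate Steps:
$N{\left(y \right)} = \frac{13}{33}$ ($N{\left(y \right)} = \left(-13\right) \left(- \frac{1}{33}\right) = \frac{13}{33}$)
$k{\left(j,B \right)} = \sqrt{B^{2} + j^{2}}$
$k{\left(-4,Y \right)} \frac{N{\left(0^{3} \right)} - 817}{774 + 20 \cdot 27} = \sqrt{4^{2} + \left(-4\right)^{2}} \frac{\frac{13}{33} - 817}{774 + 20 \cdot 27} = \sqrt{16 + 16} \left(- \frac{26948}{33 \left(774 + 540\right)}\right) = \sqrt{32} \left(- \frac{26948}{33 \cdot 1314}\right) = 4 \sqrt{2} \left(\left(- \frac{26948}{33}\right) \frac{1}{1314}\right) = 4 \sqrt{2} \left(- \frac{13474}{21681}\right) = - \frac{53896 \sqrt{2}}{21681}$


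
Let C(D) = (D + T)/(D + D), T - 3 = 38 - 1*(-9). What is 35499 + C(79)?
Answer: 5608971/158 ≈ 35500.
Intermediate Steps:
T = 50 (T = 3 + (38 - 1*(-9)) = 3 + (38 + 9) = 3 + 47 = 50)
C(D) = (50 + D)/(2*D) (C(D) = (D + 50)/(D + D) = (50 + D)/((2*D)) = (50 + D)*(1/(2*D)) = (50 + D)/(2*D))
35499 + C(79) = 35499 + (1/2)*(50 + 79)/79 = 35499 + (1/2)*(1/79)*129 = 35499 + 129/158 = 5608971/158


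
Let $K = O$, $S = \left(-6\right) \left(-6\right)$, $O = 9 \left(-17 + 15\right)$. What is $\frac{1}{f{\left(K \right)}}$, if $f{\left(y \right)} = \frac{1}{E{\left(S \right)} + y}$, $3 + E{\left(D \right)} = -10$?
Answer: $-31$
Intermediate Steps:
$O = -18$ ($O = 9 \left(-2\right) = -18$)
$S = 36$
$K = -18$
$E{\left(D \right)} = -13$ ($E{\left(D \right)} = -3 - 10 = -13$)
$f{\left(y \right)} = \frac{1}{-13 + y}$
$\frac{1}{f{\left(K \right)}} = \frac{1}{\frac{1}{-13 - 18}} = \frac{1}{\frac{1}{-31}} = \frac{1}{- \frac{1}{31}} = -31$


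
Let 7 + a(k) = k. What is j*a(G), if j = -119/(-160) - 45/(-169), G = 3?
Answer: -27311/6760 ≈ -4.0401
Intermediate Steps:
j = 27311/27040 (j = -119*(-1/160) - 45*(-1/169) = 119/160 + 45/169 = 27311/27040 ≈ 1.0100)
a(k) = -7 + k
j*a(G) = 27311*(-7 + 3)/27040 = (27311/27040)*(-4) = -27311/6760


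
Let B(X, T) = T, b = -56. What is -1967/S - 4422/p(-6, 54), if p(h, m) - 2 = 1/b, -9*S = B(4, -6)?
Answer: -383425/74 ≈ -5181.4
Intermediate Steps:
S = ⅔ (S = -⅑*(-6) = ⅔ ≈ 0.66667)
p(h, m) = 111/56 (p(h, m) = 2 + 1/(-56) = 2 - 1/56 = 111/56)
-1967/S - 4422/p(-6, 54) = -1967/⅔ - 4422/111/56 = -1967*3/2 - 4422*56/111 = -5901/2 - 82544/37 = -383425/74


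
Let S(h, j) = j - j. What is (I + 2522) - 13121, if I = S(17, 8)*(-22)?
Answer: -10599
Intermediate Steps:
S(h, j) = 0
I = 0 (I = 0*(-22) = 0)
(I + 2522) - 13121 = (0 + 2522) - 13121 = 2522 - 13121 = -10599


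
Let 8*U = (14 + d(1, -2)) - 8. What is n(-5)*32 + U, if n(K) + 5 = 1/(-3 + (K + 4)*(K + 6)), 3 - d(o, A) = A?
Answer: -1333/8 ≈ -166.63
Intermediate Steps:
d(o, A) = 3 - A
n(K) = -5 + 1/(-3 + (4 + K)*(6 + K)) (n(K) = -5 + 1/(-3 + (K + 4)*(K + 6)) = -5 + 1/(-3 + (4 + K)*(6 + K)))
U = 11/8 (U = ((14 + (3 - 1*(-2))) - 8)/8 = ((14 + (3 + 2)) - 8)/8 = ((14 + 5) - 8)/8 = (19 - 8)/8 = (⅛)*11 = 11/8 ≈ 1.3750)
n(-5)*32 + U = ((-104 - 50*(-5) - 5*(-5)²)/(21 + (-5)² + 10*(-5)))*32 + 11/8 = ((-104 + 250 - 5*25)/(21 + 25 - 50))*32 + 11/8 = ((-104 + 250 - 125)/(-4))*32 + 11/8 = -¼*21*32 + 11/8 = -21/4*32 + 11/8 = -168 + 11/8 = -1333/8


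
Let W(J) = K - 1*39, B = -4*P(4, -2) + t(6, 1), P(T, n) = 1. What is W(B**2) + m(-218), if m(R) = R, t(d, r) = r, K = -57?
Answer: -314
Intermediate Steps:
B = -3 (B = -4*1 + 1 = -4 + 1 = -3)
W(J) = -96 (W(J) = -57 - 1*39 = -57 - 39 = -96)
W(B**2) + m(-218) = -96 - 218 = -314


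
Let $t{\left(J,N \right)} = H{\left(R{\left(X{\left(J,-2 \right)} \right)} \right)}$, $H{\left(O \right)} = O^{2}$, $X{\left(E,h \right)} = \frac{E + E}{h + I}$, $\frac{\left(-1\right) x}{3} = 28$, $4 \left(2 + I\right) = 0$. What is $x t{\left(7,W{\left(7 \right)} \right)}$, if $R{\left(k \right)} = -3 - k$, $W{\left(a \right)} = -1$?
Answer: $-21$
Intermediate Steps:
$I = -2$ ($I = -2 + \frac{1}{4} \cdot 0 = -2 + 0 = -2$)
$x = -84$ ($x = \left(-3\right) 28 = -84$)
$X{\left(E,h \right)} = \frac{2 E}{-2 + h}$ ($X{\left(E,h \right)} = \frac{E + E}{h - 2} = \frac{2 E}{-2 + h}$)
$t{\left(J,N \right)} = \left(-3 + \frac{J}{2}\right)^{2}$ ($t{\left(J,N \right)} = \left(-3 - \frac{2 J}{-2 - 2}\right)^{2} = \left(-3 - \frac{2 J}{-4}\right)^{2} = \left(-3 - 2 J \left(- \frac{1}{4}\right)\right)^{2} = \left(-3 - - \frac{J}{2}\right)^{2} = \left(-3 + \frac{J}{2}\right)^{2}$)
$x t{\left(7,W{\left(7 \right)} \right)} = - 84 \frac{\left(6 - 7\right)^{2}}{4} = - 84 \frac{\left(-1\right)^{2}}{4} = - 84 \cdot \frac{1}{4} \cdot 1 = \left(-84\right) \frac{1}{4} = -21$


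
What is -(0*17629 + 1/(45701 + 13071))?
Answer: -1/58772 ≈ -1.7015e-5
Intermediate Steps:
-(0*17629 + 1/(45701 + 13071)) = -(0 + 1/58772) = -1*1/58772 = -1/58772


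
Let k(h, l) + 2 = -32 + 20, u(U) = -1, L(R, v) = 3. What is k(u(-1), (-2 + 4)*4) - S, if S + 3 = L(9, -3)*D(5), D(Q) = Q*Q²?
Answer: -386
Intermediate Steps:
D(Q) = Q³
S = 372 (S = -3 + 3*5³ = -3 + 3*125 = -3 + 375 = 372)
k(h, l) = -14 (k(h, l) = -2 + (-32 + 20) = -2 - 12 = -14)
k(u(-1), (-2 + 4)*4) - S = -14 - 1*372 = -14 - 372 = -386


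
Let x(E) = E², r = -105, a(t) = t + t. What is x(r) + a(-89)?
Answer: 10847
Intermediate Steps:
a(t) = 2*t
x(r) + a(-89) = (-105)² + 2*(-89) = 11025 - 178 = 10847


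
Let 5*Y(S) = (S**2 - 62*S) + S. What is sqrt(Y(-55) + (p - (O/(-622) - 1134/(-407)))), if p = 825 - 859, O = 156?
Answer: sqrt(19858375162362)/126577 ≈ 35.206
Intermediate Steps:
Y(S) = -61*S/5 + S**2/5 (Y(S) = ((S**2 - 62*S) + S)/5 = (S**2 - 61*S)/5 = -61*S/5 + S**2/5)
p = -34
sqrt(Y(-55) + (p - (O/(-622) - 1134/(-407)))) = sqrt((1/5)*(-55)*(-61 - 55) + (-34 - (156/(-622) - 1134/(-407)))) = sqrt((1/5)*(-55)*(-116) + (-34 - (156*(-1/622) - 1134*(-1/407)))) = sqrt(1276 + (-34 - (-78/311 + 1134/407))) = sqrt(1276 + (-34 - 1*320928/126577)) = sqrt(1276 + (-34 - 320928/126577)) = sqrt(1276 - 4624546/126577) = sqrt(156887706/126577) = sqrt(19858375162362)/126577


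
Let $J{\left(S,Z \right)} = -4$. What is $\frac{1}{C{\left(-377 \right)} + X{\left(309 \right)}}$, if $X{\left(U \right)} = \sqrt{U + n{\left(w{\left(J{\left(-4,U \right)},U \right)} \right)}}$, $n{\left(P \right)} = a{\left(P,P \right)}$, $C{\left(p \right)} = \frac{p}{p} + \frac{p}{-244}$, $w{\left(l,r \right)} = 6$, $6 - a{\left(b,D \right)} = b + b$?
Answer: $- \frac{50508}{5884589} + \frac{59536 \sqrt{303}}{17653767} \approx 0.05012$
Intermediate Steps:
$a{\left(b,D \right)} = 6 - 2 b$ ($a{\left(b,D \right)} = 6 - \left(b + b\right) = 6 - 2 b$)
$C{\left(p \right)} = 1 - \frac{p}{244}$ ($C{\left(p \right)} = 1 + p \left(- \frac{1}{244}\right) = 1 - \frac{p}{244}$)
$n{\left(P \right)} = 6 - 2 P$
$X{\left(U \right)} = \sqrt{-6 + U}$ ($X{\left(U \right)} = \sqrt{U + \left(6 - 12\right)} = \sqrt{U - 6} = \sqrt{-6 + U}$)
$\frac{1}{C{\left(-377 \right)} + X{\left(309 \right)}} = \frac{1}{\left(1 - - \frac{377}{244}\right) + \sqrt{-6 + 309}} = \frac{1}{\left(1 + \frac{377}{244}\right) + \sqrt{303}} = \frac{1}{\frac{621}{244} + \sqrt{303}}$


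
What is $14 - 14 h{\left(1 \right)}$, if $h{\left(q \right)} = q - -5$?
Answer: $-70$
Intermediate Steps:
$h{\left(q \right)} = 5 + q$ ($h{\left(q \right)} = q + 5 = 5 + q$)
$14 - 14 h{\left(1 \right)} = 14 - 14 \left(5 + 1\right) = 14 - 84 = -70$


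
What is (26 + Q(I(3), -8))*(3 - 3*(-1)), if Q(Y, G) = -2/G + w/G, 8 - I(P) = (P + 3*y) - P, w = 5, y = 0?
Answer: 615/4 ≈ 153.75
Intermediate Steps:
I(P) = 8 (I(P) = 8 - ((P + 3*0) - P) = 8 - ((P + 0) - P) = 8 - (P - P) = 8 - 1*0 = 8 + 0 = 8)
Q(Y, G) = 3/G (Q(Y, G) = -2/G + 5/G = 3/G)
(26 + Q(I(3), -8))*(3 - 3*(-1)) = (26 + 3/(-8))*(3 - 3*(-1)) = (26 + 3*(-⅛))*(3 + 3) = (26 - 3/8)*6 = (205/8)*6 = 615/4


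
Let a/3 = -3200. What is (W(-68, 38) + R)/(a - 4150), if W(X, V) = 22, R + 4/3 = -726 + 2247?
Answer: -37/330 ≈ -0.11212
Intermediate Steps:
a = -9600 (a = 3*(-3200) = -9600)
R = 4559/3 (R = -4/3 + (-726 + 2247) = -4/3 + 1521 = 4559/3 ≈ 1519.7)
(W(-68, 38) + R)/(a - 4150) = (22 + 4559/3)/(-9600 - 4150) = (4625/3)/(-13750) = (4625/3)*(-1/13750) = -37/330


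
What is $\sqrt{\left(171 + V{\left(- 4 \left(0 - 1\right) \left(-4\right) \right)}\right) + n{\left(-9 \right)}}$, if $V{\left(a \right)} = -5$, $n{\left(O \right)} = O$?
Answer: $\sqrt{157} \approx 12.53$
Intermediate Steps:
$\sqrt{\left(171 + V{\left(- 4 \left(0 - 1\right) \left(-4\right) \right)}\right) + n{\left(-9 \right)}} = \sqrt{\left(171 - 5\right) - 9} = \sqrt{166 - 9} = \sqrt{157}$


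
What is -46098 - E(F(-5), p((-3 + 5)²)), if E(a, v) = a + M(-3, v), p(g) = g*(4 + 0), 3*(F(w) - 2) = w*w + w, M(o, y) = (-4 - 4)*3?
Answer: -138248/3 ≈ -46083.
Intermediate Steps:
M(o, y) = -24 (M(o, y) = -8*3 = -24)
F(w) = 2 + w/3 + w²/3 (F(w) = 2 + (w*w + w)/3 = 2 + (w² + w)/3 = 2 + (w + w²)/3 = 2 + (w/3 + w²/3) = 2 + w/3 + w²/3)
p(g) = 4*g (p(g) = g*4 = 4*g)
E(a, v) = -24 + a (E(a, v) = a - 24 = -24 + a)
-46098 - E(F(-5), p((-3 + 5)²)) = -46098 - (-24 + (2 + (⅓)*(-5) + (⅓)*(-5)²)) = -46098 - (-24 + (2 - 5/3 + (⅓)*25)) = -46098 - (-24 + (2 - 5/3 + 25/3)) = -46098 - (-24 + 26/3) = -46098 - 1*(-46/3) = -46098 + 46/3 = -138248/3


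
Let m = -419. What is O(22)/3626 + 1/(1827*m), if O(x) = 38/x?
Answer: 2072123/4361893074 ≈ 0.00047505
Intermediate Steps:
O(22)/3626 + 1/(1827*m) = (38/22)/3626 + 1/(1827*(-419)) = (38*(1/22))*(1/3626) + (1/1827)*(-1/419) = (19/11)*(1/3626) - 1/765513 = 19/39886 - 1/765513 = 2072123/4361893074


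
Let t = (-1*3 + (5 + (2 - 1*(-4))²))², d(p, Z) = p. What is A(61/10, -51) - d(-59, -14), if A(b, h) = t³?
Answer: 3010936443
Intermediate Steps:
t = 1444 (t = (-3 + (5 + (2 + 4)²))² = (-3 + (5 + 6²))² = (-3 + (5 + 36))² = (-3 + 41)² = 38² = 1444)
A(b, h) = 3010936384 (A(b, h) = 1444³ = 3010936384)
A(61/10, -51) - d(-59, -14) = 3010936384 - 1*(-59) = 3010936384 + 59 = 3010936443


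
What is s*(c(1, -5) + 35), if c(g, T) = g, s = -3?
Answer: -108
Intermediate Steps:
s*(c(1, -5) + 35) = -3*(1 + 35) = -3*36 = -108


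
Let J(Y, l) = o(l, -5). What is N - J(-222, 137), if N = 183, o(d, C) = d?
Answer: 46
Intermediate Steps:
J(Y, l) = l
N - J(-222, 137) = 183 - 1*137 = 183 - 137 = 46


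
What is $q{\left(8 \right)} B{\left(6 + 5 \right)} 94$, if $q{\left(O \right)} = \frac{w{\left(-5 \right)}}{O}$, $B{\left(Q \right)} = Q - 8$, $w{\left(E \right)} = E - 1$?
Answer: $- \frac{423}{2} \approx -211.5$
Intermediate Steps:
$w{\left(E \right)} = -1 + E$
$B{\left(Q \right)} = -8 + Q$
$q{\left(O \right)} = - \frac{6}{O}$ ($q{\left(O \right)} = \frac{-1 - 5}{O} = - \frac{6}{O}$)
$q{\left(8 \right)} B{\left(6 + 5 \right)} 94 = - \frac{6}{8} \left(-8 + \left(6 + 5\right)\right) 94 = \left(-6\right) \frac{1}{8} \left(-8 + 11\right) 94 = \left(- \frac{3}{4}\right) 3 \cdot 94 = \left(- \frac{9}{4}\right) 94 = - \frac{423}{2}$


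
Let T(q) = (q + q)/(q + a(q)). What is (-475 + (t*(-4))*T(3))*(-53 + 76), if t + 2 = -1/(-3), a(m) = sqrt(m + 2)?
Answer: -10235 - 230*sqrt(5) ≈ -10749.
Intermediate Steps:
a(m) = sqrt(2 + m)
t = -5/3 (t = -2 - 1/(-3) = -2 - 1*(-1/3) = -2 + 1/3 = -5/3 ≈ -1.6667)
T(q) = 2*q/(q + sqrt(2 + q)) (T(q) = (q + q)/(q + sqrt(2 + q)) = (2*q)/(q + sqrt(2 + q)) = 2*q/(q + sqrt(2 + q)))
(-475 + (t*(-4))*T(3))*(-53 + 76) = (-475 + (-5/3*(-4))*(2*3/(3 + sqrt(2 + 3))))*(-53 + 76) = (-475 + 20*(2*3/(3 + sqrt(5)))/3)*23 = (-475 + 20*(6/(3 + sqrt(5)))/3)*23 = (-475 + 40/(3 + sqrt(5)))*23 = -10925 + 920/(3 + sqrt(5))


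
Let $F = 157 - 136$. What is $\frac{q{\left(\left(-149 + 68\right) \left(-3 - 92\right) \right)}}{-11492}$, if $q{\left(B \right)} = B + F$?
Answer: $- \frac{1929}{2873} \approx -0.67142$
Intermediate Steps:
$F = 21$
$q{\left(B \right)} = 21 + B$ ($q{\left(B \right)} = B + 21 = 21 + B$)
$\frac{q{\left(\left(-149 + 68\right) \left(-3 - 92\right) \right)}}{-11492} = \frac{21 + \left(-149 + 68\right) \left(-3 - 92\right)}{-11492} = \left(21 - -7695\right) \left(- \frac{1}{11492}\right) = \left(21 + 7695\right) \left(- \frac{1}{11492}\right) = 7716 \left(- \frac{1}{11492}\right) = - \frac{1929}{2873}$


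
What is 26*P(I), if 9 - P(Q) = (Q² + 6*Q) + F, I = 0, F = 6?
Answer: 78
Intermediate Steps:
P(Q) = 3 - Q² - 6*Q (P(Q) = 9 - ((Q² + 6*Q) + 6) = 9 - (6 + Q² + 6*Q) = 9 + (-6 - Q² - 6*Q) = 3 - Q² - 6*Q)
26*P(I) = 26*(3 - 1*0² - 6*0) = 26*(3 - 1*0 + 0) = 26*(3 + 0 + 0) = 26*3 = 78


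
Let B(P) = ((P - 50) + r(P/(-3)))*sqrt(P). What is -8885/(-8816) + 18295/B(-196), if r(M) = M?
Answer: 8885/8816 + 54885*I/7588 ≈ 1.0078 + 7.2331*I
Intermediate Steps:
B(P) = sqrt(P)*(-50 + 2*P/3) (B(P) = ((P - 50) + P/(-3))*sqrt(P) = ((-50 + P) + P*(-1/3))*sqrt(P) = ((-50 + P) - P/3)*sqrt(P) = (-50 + 2*P/3)*sqrt(P) = sqrt(P)*(-50 + 2*P/3))
-8885/(-8816) + 18295/B(-196) = -8885/(-8816) + 18295/((2*sqrt(-196)*(-75 - 196)/3)) = -8885*(-1/8816) + 18295/(((2/3)*(14*I)*(-271))) = 8885/8816 + 18295/((-7588*I/3)) = 8885/8816 + 18295*(3*I/7588) = 8885/8816 + 54885*I/7588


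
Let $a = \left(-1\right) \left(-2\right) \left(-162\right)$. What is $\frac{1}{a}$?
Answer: $- \frac{1}{324} \approx -0.0030864$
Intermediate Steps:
$a = -324$ ($a = 2 \left(-162\right) = -324$)
$\frac{1}{a} = \frac{1}{-324} = - \frac{1}{324}$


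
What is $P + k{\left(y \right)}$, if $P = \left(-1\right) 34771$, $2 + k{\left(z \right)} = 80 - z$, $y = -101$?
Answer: $-34592$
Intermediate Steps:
$k{\left(z \right)} = 78 - z$ ($k{\left(z \right)} = -2 - \left(-80 + z\right) = 78 - z$)
$P = -34771$
$P + k{\left(y \right)} = -34771 + \left(78 - -101\right) = -34771 + \left(78 + 101\right) = -34771 + 179 = -34592$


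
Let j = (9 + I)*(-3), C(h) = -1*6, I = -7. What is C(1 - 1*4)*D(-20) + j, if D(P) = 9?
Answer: -60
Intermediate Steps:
C(h) = -6
j = -6 (j = (9 - 7)*(-3) = 2*(-3) = -6)
C(1 - 1*4)*D(-20) + j = -6*9 - 6 = -54 - 6 = -60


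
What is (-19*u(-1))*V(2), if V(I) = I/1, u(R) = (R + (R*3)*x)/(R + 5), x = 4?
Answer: 247/2 ≈ 123.50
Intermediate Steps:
u(R) = 13*R/(5 + R) (u(R) = (R + (R*3)*4)/(R + 5) = (R + (3*R)*4)/(5 + R) = (R + 12*R)/(5 + R) = (13*R)/(5 + R) = 13*R/(5 + R))
V(I) = I (V(I) = I*1 = I)
(-19*u(-1))*V(2) = -247*(-1)/(5 - 1)*2 = -247*(-1)/4*2 = -19*(-13/4)*2 = (247/4)*2 = 247/2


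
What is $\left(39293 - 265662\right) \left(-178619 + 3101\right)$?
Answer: $39731834142$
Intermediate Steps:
$\left(39293 - 265662\right) \left(-178619 + 3101\right) = \left(-226369\right) \left(-175518\right) = 39731834142$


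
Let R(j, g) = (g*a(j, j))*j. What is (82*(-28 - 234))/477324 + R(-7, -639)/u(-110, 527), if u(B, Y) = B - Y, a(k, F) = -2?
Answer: 152016257/10859121 ≈ 13.999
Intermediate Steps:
R(j, g) = -2*g*j (R(j, g) = (g*(-2))*j = (-2*g)*j = -2*g*j)
(82*(-28 - 234))/477324 + R(-7, -639)/u(-110, 527) = (82*(-28 - 234))/477324 + (-2*(-639)*(-7))/(-110 - 1*527) = (82*(-262))*(1/477324) - 8946/(-110 - 527) = -21484*1/477324 - 8946/(-637) = -5371/119331 - 8946*(-1/637) = -5371/119331 + 1278/91 = 152016257/10859121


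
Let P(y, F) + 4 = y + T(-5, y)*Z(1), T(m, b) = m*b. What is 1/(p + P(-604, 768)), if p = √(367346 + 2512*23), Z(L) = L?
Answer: 1206/2696311 - √425122/5392622 ≈ 0.00032637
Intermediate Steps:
T(m, b) = b*m
P(y, F) = -4 - 4*y (P(y, F) = -4 + (y + (y*(-5))*1) = -4 + (y - 5*y*1) = -4 + (y - 5*y) = -4 - 4*y)
p = √425122 (p = √(367346 + 57776) = √425122 ≈ 652.01)
1/(p + P(-604, 768)) = 1/(√425122 + (-4 - 4*(-604))) = 1/(√425122 + (-4 + 2416)) = 1/(√425122 + 2412) = 1/(2412 + √425122)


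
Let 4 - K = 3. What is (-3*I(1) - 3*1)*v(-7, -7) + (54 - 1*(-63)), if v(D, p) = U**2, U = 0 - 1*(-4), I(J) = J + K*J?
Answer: -27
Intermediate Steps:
K = 1 (K = 4 - 1*3 = 4 - 3 = 1)
I(J) = 2*J (I(J) = J + 1*J = J + J = 2*J)
U = 4 (U = 0 + 4 = 4)
v(D, p) = 16 (v(D, p) = 4**2 = 16)
(-3*I(1) - 3*1)*v(-7, -7) + (54 - 1*(-63)) = (-6 - 3*1)*16 + (54 - 1*(-63)) = (-3*2 - 3)*16 + (54 + 63) = (-6 - 3)*16 + 117 = -9*16 + 117 = -144 + 117 = -27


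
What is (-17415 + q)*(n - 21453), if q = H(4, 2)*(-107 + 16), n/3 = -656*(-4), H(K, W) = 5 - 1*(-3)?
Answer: 246400083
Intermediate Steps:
H(K, W) = 8 (H(K, W) = 5 + 3 = 8)
n = 7872 (n = 3*(-656*(-4)) = 3*2624 = 7872)
q = -728 (q = 8*(-107 + 16) = 8*(-91) = -728)
(-17415 + q)*(n - 21453) = (-17415 - 728)*(7872 - 21453) = -18143*(-13581) = 246400083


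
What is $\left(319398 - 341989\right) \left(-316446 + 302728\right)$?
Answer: $309903338$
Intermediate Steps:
$\left(319398 - 341989\right) \left(-316446 + 302728\right) = \left(-22591\right) \left(-13718\right) = 309903338$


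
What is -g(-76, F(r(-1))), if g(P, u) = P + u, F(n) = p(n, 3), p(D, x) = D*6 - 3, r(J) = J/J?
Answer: 73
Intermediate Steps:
r(J) = 1
p(D, x) = -3 + 6*D (p(D, x) = 6*D - 3 = -3 + 6*D)
F(n) = -3 + 6*n
-g(-76, F(r(-1))) = -(-76 + (-3 + 6*1)) = -(-76 + (-3 + 6)) = -(-76 + 3) = -1*(-73) = 73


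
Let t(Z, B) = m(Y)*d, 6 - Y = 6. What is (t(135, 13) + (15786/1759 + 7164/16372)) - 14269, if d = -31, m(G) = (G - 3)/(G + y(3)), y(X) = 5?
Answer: -512646160589/35997935 ≈ -14241.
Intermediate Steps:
Y = 0 (Y = 6 - 1*6 = 6 - 6 = 0)
m(G) = (-3 + G)/(5 + G) (m(G) = (G - 3)/(G + 5) = (-3 + G)/(5 + G))
t(Z, B) = 93/5 (t(Z, B) = ((-3 + 0)/(5 + 0))*(-31) = (-3/5)*(-31) = ((⅕)*(-3))*(-31) = -⅗*(-31) = 93/5)
(t(135, 13) + (15786/1759 + 7164/16372)) - 14269 = (93/5 + (15786/1759 + 7164/16372)) - 14269 = (93/5 + (15786*(1/1759) + 7164*(1/16372))) - 14269 = (93/5 + (15786/1759 + 1791/4093)) - 14269 = (93/5 + 67762467/7199587) - 14269 = 1008373926/35997935 - 14269 = -512646160589/35997935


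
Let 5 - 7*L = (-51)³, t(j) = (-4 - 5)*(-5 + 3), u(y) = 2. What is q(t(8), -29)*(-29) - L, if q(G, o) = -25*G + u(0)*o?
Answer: -29532/7 ≈ -4218.9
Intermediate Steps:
t(j) = 18 (t(j) = -9*(-2) = 18)
L = 132656/7 (L = 5/7 - ⅐*(-51)³ = 5/7 - ⅐*(-132651) = 5/7 + 132651/7 = 132656/7 ≈ 18951.)
q(G, o) = -25*G + 2*o
q(t(8), -29)*(-29) - L = (-25*18 + 2*(-29))*(-29) - 1*132656/7 = (-450 - 58)*(-29) - 132656/7 = -508*(-29) - 132656/7 = 14732 - 132656/7 = -29532/7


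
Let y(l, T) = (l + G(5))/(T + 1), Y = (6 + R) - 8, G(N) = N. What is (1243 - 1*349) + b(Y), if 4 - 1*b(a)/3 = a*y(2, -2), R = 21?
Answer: 1305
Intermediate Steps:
Y = 19 (Y = (6 + 21) - 8 = 27 - 8 = 19)
y(l, T) = (5 + l)/(1 + T) (y(l, T) = (l + 5)/(T + 1) = (5 + l)/(1 + T))
b(a) = 12 + 21*a (b(a) = 12 - 3*a*(5 + 2)/(1 - 2) = 12 - 3*a*7/(-1) = 12 - 3*a*(-1*7) = 12 - 3*a*(-7) = 12 - (-21)*a = 12 + 21*a)
(1243 - 1*349) + b(Y) = (1243 - 1*349) + (12 + 21*19) = (1243 - 349) + (12 + 399) = 894 + 411 = 1305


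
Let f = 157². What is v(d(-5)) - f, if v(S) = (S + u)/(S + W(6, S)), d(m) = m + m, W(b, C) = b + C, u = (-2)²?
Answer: -172540/7 ≈ -24649.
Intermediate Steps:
u = 4
W(b, C) = C + b
d(m) = 2*m
f = 24649
v(S) = (4 + S)/(6 + 2*S) (v(S) = (S + 4)/(S + (S + 6)) = (4 + S)/(S + (6 + S)) = (4 + S)/(6 + 2*S))
v(d(-5)) - f = (4 + 2*(-5))/(2*(3 + 2*(-5))) - 1*24649 = (4 - 10)/(2*(3 - 10)) - 24649 = (½)*(-6)/(-7) - 24649 = (½)*(-⅐)*(-6) - 24649 = 3/7 - 24649 = -172540/7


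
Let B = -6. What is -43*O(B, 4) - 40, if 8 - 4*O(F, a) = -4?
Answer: -169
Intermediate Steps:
O(F, a) = 3 (O(F, a) = 2 - ¼*(-4) = 2 + 1 = 3)
-43*O(B, 4) - 40 = -43*3 - 40 = -129 - 40 = -169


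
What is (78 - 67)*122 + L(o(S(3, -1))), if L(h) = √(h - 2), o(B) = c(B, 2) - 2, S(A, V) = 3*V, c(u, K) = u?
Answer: 1342 + I*√7 ≈ 1342.0 + 2.6458*I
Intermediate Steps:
o(B) = -2 + B (o(B) = B - 2 = -2 + B)
L(h) = √(-2 + h)
(78 - 67)*122 + L(o(S(3, -1))) = (78 - 67)*122 + √(-2 + (-2 + 3*(-1))) = 11*122 + √(-2 + (-2 - 3)) = 1342 + √(-2 - 5) = 1342 + √(-7) = 1342 + I*√7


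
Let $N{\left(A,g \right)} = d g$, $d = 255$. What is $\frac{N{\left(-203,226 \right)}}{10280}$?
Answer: $\frac{5763}{1028} \approx 5.606$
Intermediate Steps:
$N{\left(A,g \right)} = 255 g$
$\frac{N{\left(-203,226 \right)}}{10280} = \frac{255 \cdot 226}{10280} = 57630 \cdot \frac{1}{10280} = \frac{5763}{1028}$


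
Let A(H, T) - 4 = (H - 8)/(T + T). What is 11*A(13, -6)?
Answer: 473/12 ≈ 39.417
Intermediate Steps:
A(H, T) = 4 + (-8 + H)/(2*T) (A(H, T) = 4 + (H - 8)/(T + T) = 4 + (-8 + H)/((2*T)) = 4 + (-8 + H)*(1/(2*T)) = 4 + (-8 + H)/(2*T))
11*A(13, -6) = 11*((½)*(-8 + 13 + 8*(-6))/(-6)) = 11*((½)*(-⅙)*(-8 + 13 - 48)) = 11*((½)*(-⅙)*(-43)) = 11*(43/12) = 473/12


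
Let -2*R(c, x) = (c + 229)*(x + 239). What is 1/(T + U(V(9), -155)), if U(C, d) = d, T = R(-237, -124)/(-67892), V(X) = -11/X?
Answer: -16973/2630930 ≈ -0.0064513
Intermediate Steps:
R(c, x) = -(229 + c)*(239 + x)/2 (R(c, x) = -(c + 229)*(x + 239)/2 = -(229 + c)*(239 + x)/2)
T = -115/16973 (T = (-54731/2 - 239/2*(-237) - 229/2*(-124) - 1/2*(-237)*(-124))/(-67892) = (-54731/2 + 56643/2 + 14198 - 14694)*(-1/67892) = 460*(-1/67892) = -115/16973 ≈ -0.0067755)
1/(T + U(V(9), -155)) = 1/(-115/16973 - 155) = 1/(-2630930/16973) = -16973/2630930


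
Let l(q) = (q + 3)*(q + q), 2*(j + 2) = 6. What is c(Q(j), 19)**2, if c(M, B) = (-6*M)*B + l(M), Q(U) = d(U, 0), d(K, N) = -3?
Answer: 116964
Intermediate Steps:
j = 1 (j = -2 + (1/2)*6 = -2 + 3 = 1)
l(q) = 2*q*(3 + q) (l(q) = (3 + q)*(2*q) = 2*q*(3 + q))
Q(U) = -3
c(M, B) = -6*B*M + 2*M*(3 + M) (c(M, B) = (-6*M)*B + 2*M*(3 + M) = -6*B*M + 2*M*(3 + M))
c(Q(j), 19)**2 = (2*(-3)*(3 - 3 - 3*19))**2 = (2*(-3)*(3 - 3 - 57))**2 = (2*(-3)*(-57))**2 = 342**2 = 116964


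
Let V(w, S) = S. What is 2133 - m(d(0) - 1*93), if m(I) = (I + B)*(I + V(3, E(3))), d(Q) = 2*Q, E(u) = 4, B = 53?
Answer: -1427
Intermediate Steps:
m(I) = (4 + I)*(53 + I) (m(I) = (I + 53)*(I + 4) = (53 + I)*(4 + I) = (4 + I)*(53 + I))
2133 - m(d(0) - 1*93) = 2133 - (212 + (2*0 - 1*93)² + 57*(2*0 - 1*93)) = 2133 - (212 + (0 - 93)² + 57*(0 - 93)) = 2133 - (212 + (-93)² + 57*(-93)) = 2133 - (212 + 8649 - 5301) = 2133 - 1*3560 = 2133 - 3560 = -1427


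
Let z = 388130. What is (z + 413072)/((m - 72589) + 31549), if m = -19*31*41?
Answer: -801202/65189 ≈ -12.290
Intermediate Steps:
m = -24149 (m = -589*41 = -24149)
(z + 413072)/((m - 72589) + 31549) = (388130 + 413072)/((-24149 - 72589) + 31549) = 801202/(-96738 + 31549) = 801202/(-65189) = 801202*(-1/65189) = -801202/65189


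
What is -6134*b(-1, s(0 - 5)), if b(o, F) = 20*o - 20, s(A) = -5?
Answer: 245360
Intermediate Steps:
b(o, F) = -20 + 20*o
-6134*b(-1, s(0 - 5)) = -6134*(-20 + 20*(-1)) = -6134*(-20 - 20) = -6134*(-40) = 245360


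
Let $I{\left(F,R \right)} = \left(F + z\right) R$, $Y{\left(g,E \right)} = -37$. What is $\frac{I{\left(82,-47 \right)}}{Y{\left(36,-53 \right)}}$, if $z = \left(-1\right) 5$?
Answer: $\frac{3619}{37} \approx 97.811$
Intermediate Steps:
$z = -5$
$I{\left(F,R \right)} = R \left(-5 + F\right)$ ($I{\left(F,R \right)} = \left(F - 5\right) R = \left(-5 + F\right) R = R \left(-5 + F\right)$)
$\frac{I{\left(82,-47 \right)}}{Y{\left(36,-53 \right)}} = \frac{\left(-47\right) \left(-5 + 82\right)}{-37} = \left(-47\right) 77 \left(- \frac{1}{37}\right) = \left(-3619\right) \left(- \frac{1}{37}\right) = \frac{3619}{37}$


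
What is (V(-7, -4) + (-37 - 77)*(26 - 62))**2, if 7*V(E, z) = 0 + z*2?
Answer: 824838400/49 ≈ 1.6833e+7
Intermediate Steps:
V(E, z) = 2*z/7 (V(E, z) = (0 + z*2)/7 = (0 + 2*z)/7 = (2*z)/7 = 2*z/7)
(V(-7, -4) + (-37 - 77)*(26 - 62))**2 = ((2/7)*(-4) + (-37 - 77)*(26 - 62))**2 = (-8/7 - 114*(-36))**2 = (-8/7 + 4104)**2 = (28720/7)**2 = 824838400/49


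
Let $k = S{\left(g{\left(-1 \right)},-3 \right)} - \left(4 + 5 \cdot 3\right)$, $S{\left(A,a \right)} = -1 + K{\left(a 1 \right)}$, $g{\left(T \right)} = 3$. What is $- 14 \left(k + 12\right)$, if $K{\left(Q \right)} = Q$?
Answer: $154$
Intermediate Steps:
$S{\left(A,a \right)} = -1 + a$ ($S{\left(A,a \right)} = -1 + a 1 = -1 + a$)
$k = -23$ ($k = \left(-1 - 3\right) - \left(4 + 5 \cdot 3\right) = -4 - \left(4 + 15\right) = -4 - 19 = -23$)
$- 14 \left(k + 12\right) = - 14 \left(-23 + 12\right) = \left(-14\right) \left(-11\right) = 154$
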